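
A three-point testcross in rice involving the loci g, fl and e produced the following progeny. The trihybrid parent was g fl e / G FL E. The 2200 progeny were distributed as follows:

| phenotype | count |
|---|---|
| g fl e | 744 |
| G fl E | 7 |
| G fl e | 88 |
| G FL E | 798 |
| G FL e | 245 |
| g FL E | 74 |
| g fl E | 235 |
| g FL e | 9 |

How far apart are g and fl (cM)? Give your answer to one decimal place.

8.1 cM

The two rarest classes, g FL e and G fl E, are the double crossovers. Comparing them with the parentals, only the fl allele has switched, so fl is the middle locus and the order is e – fl – g.
Crossovers in the fl–g interval produce the single-crossover classes G fl e and g FL E (88 + 74 = 162) plus the double crossovers (16).
RF(fl–g) = (162 + 16) / 2200 = 178/2200 = 0.0809 → 8.1 cM.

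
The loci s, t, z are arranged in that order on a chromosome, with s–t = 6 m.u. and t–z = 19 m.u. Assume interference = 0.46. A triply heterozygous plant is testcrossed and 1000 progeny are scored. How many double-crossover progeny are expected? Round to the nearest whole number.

6

Map distances give recombination frequencies of 0.060 and 0.190 for the two intervals.
With interference 0.46 (so coincidence = 0.54), expected double-crossover frequency = 0.060 × 0.190 × 0.54 = 0.00616.
Expected number = 0.00616 × 1000 = 6.16 ≈ 6.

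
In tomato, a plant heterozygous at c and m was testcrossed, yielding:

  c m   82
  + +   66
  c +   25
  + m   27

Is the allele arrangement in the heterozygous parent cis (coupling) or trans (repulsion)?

cis

The two most frequent classes are + + (66) and c m (82); these are the parental (non-recombinant) types.
So the F1 carried + + on one chromosome and c m on the other — the recessive alleles are on the same chromosome (cis / coupling).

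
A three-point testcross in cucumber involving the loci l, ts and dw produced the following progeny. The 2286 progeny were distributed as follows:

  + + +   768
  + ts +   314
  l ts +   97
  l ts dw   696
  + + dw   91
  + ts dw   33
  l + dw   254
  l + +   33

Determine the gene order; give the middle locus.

The two most frequent reciprocal classes, + + + and l ts dw, are the parental types, so the F1 was + + + / l ts dw.
The two rarest classes, l + + and + ts dw, are the double crossovers. Comparing them with the parentals, only the l allele has switched, so l is the middle locus and the order is dw – l – ts.

l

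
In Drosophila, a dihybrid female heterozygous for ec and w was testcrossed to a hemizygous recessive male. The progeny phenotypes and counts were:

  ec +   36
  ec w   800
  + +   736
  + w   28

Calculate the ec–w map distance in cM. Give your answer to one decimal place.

4.0 cM

The two most frequent classes, + + (736) and ec w (800), are the parental types, so the F1 was + + / ec w.
The recombinant classes are + w and ec +: 28 + 36 = 64.
Recombination frequency = 64/1600 = 0.0400 ≈ 4.0%, i.e. 4.0 cM.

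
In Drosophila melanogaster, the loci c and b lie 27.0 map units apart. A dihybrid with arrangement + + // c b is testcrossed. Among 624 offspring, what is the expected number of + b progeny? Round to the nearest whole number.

A map distance of 27.0 map units corresponds to a recombination frequency of 0.270.
The F1 is + + / c b, so + b is a recombinant gamete class with expected frequency r/2 = 0.270/2 = 0.1350.
Expected number = 0.1350 × 624 = 84.24 ≈ 84.

84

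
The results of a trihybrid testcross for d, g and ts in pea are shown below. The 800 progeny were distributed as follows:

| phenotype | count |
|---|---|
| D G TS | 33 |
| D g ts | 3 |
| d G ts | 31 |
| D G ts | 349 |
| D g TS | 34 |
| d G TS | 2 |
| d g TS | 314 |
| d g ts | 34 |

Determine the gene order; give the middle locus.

g

The two most frequent reciprocal classes, D G ts and d g TS, are the parental types, so the F1 was D G ts / d g TS.
The two rarest classes, D g ts and d G TS, are the double crossovers. Comparing them with the parentals, only the g allele has switched, so g is the middle locus and the order is d – g – ts.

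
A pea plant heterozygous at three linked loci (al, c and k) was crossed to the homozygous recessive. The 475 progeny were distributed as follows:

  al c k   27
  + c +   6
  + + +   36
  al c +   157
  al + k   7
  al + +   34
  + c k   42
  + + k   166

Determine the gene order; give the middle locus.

The two most frequent reciprocal classes, al c + and + + k, are the parental types, so the F1 was al c + / + + k.
The two rarest classes, + c + and al + k, are the double crossovers. Comparing them with the parentals, only the al allele has switched, so al is the middle locus and the order is c – al – k.

al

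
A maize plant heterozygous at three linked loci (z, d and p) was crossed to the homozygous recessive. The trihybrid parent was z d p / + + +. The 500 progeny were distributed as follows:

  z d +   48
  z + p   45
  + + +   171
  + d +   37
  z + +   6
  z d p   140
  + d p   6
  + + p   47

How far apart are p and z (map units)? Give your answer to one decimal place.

The two rarest classes, + d p and z + +, are the double crossovers. Comparing them with the parentals, only the z allele has switched, so z is the middle locus and the order is d – z – p.
Crossovers in the z–p interval produce the single-crossover classes z d + and + + p (48 + 47 = 95) plus the double crossovers (12).
RF(z–p) = (95 + 12) / 500 = 107/500 = 0.2140 → 21.4 map units.

21.4 map units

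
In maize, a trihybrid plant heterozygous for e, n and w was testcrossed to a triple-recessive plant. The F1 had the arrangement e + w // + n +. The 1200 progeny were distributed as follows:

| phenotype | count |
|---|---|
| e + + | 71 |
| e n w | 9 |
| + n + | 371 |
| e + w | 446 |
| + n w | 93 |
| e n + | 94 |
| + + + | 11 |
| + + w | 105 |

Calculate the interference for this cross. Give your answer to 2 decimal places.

The two rarest classes, e n w and + + +, are the double crossovers. Comparing them with the parentals, only the n allele has switched, so n is the middle locus and the order is w – n – e.
w–n: (164 + 20)/1200 = 0.1533; n–e: (199 + 20)/1200 = 0.1825.
Expected DCO frequency = 0.1533 × 0.1825 ≈ 0.02798; observed = 20/1200 ≈ 0.01667.
Coefficient of coincidence = 0.01667/0.02798 ≈ 0.60; interference = 1 − 0.60 = 0.40.

0.40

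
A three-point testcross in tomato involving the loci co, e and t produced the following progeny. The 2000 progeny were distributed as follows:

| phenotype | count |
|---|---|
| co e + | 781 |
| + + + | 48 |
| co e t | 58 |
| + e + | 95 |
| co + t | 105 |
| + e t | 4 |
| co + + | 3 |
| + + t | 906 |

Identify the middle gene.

e

The two most frequent reciprocal classes, + + t and co e +, are the parental types, so the F1 was + + t / co e +.
The two rarest classes, + e t and co + +, are the double crossovers. Comparing them with the parentals, only the e allele has switched, so e is the middle locus and the order is t – e – co.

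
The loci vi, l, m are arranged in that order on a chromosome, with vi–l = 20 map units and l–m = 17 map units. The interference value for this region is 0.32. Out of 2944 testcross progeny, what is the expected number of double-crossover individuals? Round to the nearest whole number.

68

Map distances give recombination frequencies of 0.200 and 0.170 for the two intervals.
With interference 0.32 (so coincidence = 0.68), expected double-crossover frequency = 0.200 × 0.170 × 0.68 = 0.02312.
Expected number = 0.02312 × 2944 = 68.07 ≈ 68.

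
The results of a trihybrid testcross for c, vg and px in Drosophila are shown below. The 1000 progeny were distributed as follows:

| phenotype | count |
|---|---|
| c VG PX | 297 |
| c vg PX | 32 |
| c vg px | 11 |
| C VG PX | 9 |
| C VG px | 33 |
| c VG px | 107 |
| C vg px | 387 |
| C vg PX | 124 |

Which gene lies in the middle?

The two most frequent reciprocal classes, c VG PX and C vg px, are the parental types, so the F1 was c VG PX / C vg px.
The two rarest classes, C VG PX and c vg px, are the double crossovers. Comparing them with the parentals, only the c allele has switched, so c is the middle locus and the order is px – c – vg.

c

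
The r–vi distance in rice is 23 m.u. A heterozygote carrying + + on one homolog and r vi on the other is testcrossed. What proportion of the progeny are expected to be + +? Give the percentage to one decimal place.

38.5%

A map distance of 23 m.u. corresponds to a recombination frequency of 0.230.
The F1 is + + / r vi, so + + is a parental gamete class with expected frequency (1 − r)/2 = 0.770/2 = 0.3850.
That is 0.3850 = 38.5% of the progeny.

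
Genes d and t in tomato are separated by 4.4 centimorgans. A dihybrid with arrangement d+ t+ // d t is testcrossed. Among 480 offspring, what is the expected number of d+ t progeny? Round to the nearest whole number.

11

A map distance of 4.4 centimorgans corresponds to a recombination frequency of 0.044.
The F1 is d+ t+ / d t, so d+ t is a recombinant gamete class with expected frequency r/2 = 0.044/2 = 0.0220.
Expected number = 0.0220 × 480 = 10.56 ≈ 11.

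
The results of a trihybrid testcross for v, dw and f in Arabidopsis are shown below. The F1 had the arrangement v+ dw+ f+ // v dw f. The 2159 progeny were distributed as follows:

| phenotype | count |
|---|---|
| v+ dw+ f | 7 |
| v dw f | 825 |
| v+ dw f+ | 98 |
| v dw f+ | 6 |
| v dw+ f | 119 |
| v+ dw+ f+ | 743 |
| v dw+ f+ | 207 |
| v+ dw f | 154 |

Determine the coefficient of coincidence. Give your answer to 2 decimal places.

0.33

The two rarest classes, v+ dw+ f and v dw f+, are the double crossovers. Comparing them with the parentals, only the f allele has switched, so f is the middle locus and the order is v – f – dw.
v–f: (361 + 13)/2159 = 0.1732; f–dw: (217 + 13)/2159 = 0.1065.
Expected DCO frequency = 0.1732 × 0.1065 ≈ 0.01845; observed = 13/2159 ≈ 0.00602.
Coefficient of coincidence = 0.00602/0.01845 ≈ 0.33.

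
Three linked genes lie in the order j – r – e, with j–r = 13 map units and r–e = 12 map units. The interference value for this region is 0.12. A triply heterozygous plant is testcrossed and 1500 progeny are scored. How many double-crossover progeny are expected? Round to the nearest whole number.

21

Map distances give recombination frequencies of 0.130 and 0.120 for the two intervals.
With interference 0.12 (so coincidence = 0.88), expected double-crossover frequency = 0.130 × 0.120 × 0.88 = 0.01373.
Expected number = 0.01373 × 1500 = 20.59 ≈ 21.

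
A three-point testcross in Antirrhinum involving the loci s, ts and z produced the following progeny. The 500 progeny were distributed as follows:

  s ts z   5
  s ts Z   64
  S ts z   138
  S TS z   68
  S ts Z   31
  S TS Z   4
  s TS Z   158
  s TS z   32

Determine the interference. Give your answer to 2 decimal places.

0.56

The two most frequent reciprocal classes, S ts z and s TS Z, are the parental types, so the F1 was S ts z / s TS Z.
The two rarest classes, s ts z and S TS Z, are the double crossovers. Comparing them with the parentals, only the s allele has switched, so s is the middle locus and the order is ts – s – z.
ts–s: (132 + 9)/500 = 0.2820; s–z: (63 + 9)/500 = 0.1440.
Expected DCO frequency = 0.2820 × 0.1440 ≈ 0.04061; observed = 9/500 ≈ 0.01800.
Coefficient of coincidence = 0.01800/0.04061 ≈ 0.44; interference = 1 − 0.44 = 0.56.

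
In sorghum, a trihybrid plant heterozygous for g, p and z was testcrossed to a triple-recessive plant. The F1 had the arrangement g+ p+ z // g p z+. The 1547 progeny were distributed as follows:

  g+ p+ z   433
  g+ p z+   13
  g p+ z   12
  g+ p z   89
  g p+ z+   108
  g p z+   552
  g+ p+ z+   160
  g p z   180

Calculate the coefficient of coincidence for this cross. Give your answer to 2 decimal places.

The two rarest classes, g p+ z and g+ p z+, are the double crossovers. Comparing them with the parentals, only the g allele has switched, so g is the middle locus and the order is p – g – z.
p–g: (197 + 25)/1547 = 0.1435; g–z: (340 + 25)/1547 = 0.2359.
Expected DCO frequency = 0.1435 × 0.2359 ≈ 0.03385; observed = 25/1547 ≈ 0.01616.
Coefficient of coincidence = 0.01616/0.03385 ≈ 0.48.

0.48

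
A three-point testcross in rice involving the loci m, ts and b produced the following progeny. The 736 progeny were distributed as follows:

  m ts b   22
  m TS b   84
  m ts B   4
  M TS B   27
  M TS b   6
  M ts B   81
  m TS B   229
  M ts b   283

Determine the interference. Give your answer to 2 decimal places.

The two most frequent reciprocal classes, M ts b and m TS B, are the parental types, so the F1 was M ts b / m TS B.
The two rarest classes, M TS b and m ts B, are the double crossovers. Comparing them with the parentals, only the ts allele has switched, so ts is the middle locus and the order is b – ts – m.
b–ts: (165 + 10)/736 = 0.2378; ts–m: (49 + 10)/736 = 0.0802.
Expected DCO frequency = 0.2378 × 0.0802 ≈ 0.01907; observed = 10/736 ≈ 0.01359.
Coefficient of coincidence = 0.01359/0.01907 ≈ 0.71; interference = 1 − 0.71 = 0.29.

0.29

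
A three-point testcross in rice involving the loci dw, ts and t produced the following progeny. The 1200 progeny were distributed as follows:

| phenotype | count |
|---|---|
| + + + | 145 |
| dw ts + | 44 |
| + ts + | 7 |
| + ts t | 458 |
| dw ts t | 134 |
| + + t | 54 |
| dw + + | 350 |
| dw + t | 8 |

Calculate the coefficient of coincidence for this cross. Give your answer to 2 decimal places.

0.54

The two most frequent reciprocal classes, + ts t and dw + +, are the parental types, so the F1 was + ts t / dw + +.
The two rarest classes, + ts + and dw + t, are the double crossovers. Comparing them with the parentals, only the t allele has switched, so t is the middle locus and the order is ts – t – dw.
ts–t: (98 + 15)/1200 = 0.0942; t–dw: (279 + 15)/1200 = 0.2450.
Expected DCO frequency = 0.0942 × 0.2450 ≈ 0.02308; observed = 15/1200 ≈ 0.01250.
Coefficient of coincidence = 0.01250/0.02308 ≈ 0.54.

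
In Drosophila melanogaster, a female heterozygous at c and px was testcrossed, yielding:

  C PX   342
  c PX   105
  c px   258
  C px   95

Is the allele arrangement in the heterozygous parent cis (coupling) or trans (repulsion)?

The two most frequent classes are C PX (342) and c px (258); these are the parental (non-recombinant) types.
So the F1 carried C PX on one chromosome and c px on the other — the recessive alleles are on the same chromosome (cis / coupling).

cis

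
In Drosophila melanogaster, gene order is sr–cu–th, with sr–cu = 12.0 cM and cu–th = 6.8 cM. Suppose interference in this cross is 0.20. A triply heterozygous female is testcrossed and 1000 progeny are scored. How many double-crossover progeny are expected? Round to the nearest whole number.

7

Map distances give recombination frequencies of 0.120 and 0.068 for the two intervals.
With interference 0.20 (so coincidence = 0.80), expected double-crossover frequency = 0.120 × 0.068 × 0.80 = 0.00653.
Expected number = 0.00653 × 1000 = 6.53 ≈ 7.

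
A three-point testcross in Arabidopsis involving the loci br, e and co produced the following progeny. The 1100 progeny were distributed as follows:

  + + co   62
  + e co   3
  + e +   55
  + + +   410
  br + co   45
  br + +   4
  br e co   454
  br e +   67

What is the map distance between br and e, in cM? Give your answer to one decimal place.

9.7 cM

The two most frequent reciprocal classes, br e co and + + +, are the parental types, so the F1 was br e co / + + +.
The two rarest classes, + e co and br + +, are the double crossovers. Comparing them with the parentals, only the br allele has switched, so br is the middle locus and the order is e – br – co.
Crossovers in the e–br interval produce the single-crossover classes br + co and + e + (45 + 55 = 100) plus the double crossovers (7).
RF(e–br) = (100 + 7) / 1100 = 107/1100 = 0.0973 → 9.7 cM.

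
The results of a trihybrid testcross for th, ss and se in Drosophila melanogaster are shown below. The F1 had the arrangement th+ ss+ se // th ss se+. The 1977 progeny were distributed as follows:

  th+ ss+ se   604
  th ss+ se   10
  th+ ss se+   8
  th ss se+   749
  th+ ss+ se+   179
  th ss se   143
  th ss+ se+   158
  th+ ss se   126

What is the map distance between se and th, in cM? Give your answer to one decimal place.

17.2 cM

The two rarest classes, th ss+ se and th+ ss se+, are the double crossovers. Comparing them with the parentals, only the th allele has switched, so th is the middle locus and the order is se – th – ss.
Crossovers in the se–th interval produce the single-crossover classes th+ ss+ se+ and th ss se (179 + 143 = 322) plus the double crossovers (18).
RF(se–th) = (322 + 18) / 1977 = 340/1977 = 0.1720 → 17.2 cM.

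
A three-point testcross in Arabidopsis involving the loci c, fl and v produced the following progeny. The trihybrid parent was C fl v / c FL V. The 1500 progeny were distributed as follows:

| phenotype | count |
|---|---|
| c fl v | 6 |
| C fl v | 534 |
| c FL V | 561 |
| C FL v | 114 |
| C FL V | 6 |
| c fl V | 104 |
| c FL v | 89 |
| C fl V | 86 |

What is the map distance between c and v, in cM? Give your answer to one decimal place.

The two rarest classes, c fl v and C FL V, are the double crossovers. Comparing them with the parentals, only the c allele has switched, so c is the middle locus and the order is v – c – fl.
Crossovers in the v–c interval produce the single-crossover classes C fl V and c FL v (86 + 89 = 175) plus the double crossovers (12).
RF(v–c) = (175 + 12) / 1500 = 187/1500 = 0.1247 → 12.5 cM.

12.5 cM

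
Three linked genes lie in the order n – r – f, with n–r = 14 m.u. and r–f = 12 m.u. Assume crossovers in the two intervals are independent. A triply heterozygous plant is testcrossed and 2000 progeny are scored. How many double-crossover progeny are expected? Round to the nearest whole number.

34

Map distances give recombination frequencies of 0.140 and 0.120 for the two intervals.
With no interference, expected double-crossover frequency = 0.140 × 0.120 = 0.01680.
Expected number = 0.01680 × 2000 = 33.60 ≈ 34.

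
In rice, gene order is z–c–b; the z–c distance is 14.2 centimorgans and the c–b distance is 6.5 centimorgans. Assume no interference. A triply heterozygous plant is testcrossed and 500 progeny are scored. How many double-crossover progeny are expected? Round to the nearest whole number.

Map distances give recombination frequencies of 0.142 and 0.065 for the two intervals.
With no interference, expected double-crossover frequency = 0.142 × 0.065 = 0.00923.
Expected number = 0.00923 × 500 = 4.62 ≈ 5.

5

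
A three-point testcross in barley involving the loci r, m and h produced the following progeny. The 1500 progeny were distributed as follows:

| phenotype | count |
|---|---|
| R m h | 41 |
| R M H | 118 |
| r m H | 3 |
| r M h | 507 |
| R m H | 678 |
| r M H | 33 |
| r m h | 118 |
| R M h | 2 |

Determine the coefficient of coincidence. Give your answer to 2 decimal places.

The two most frequent reciprocal classes, r M h and R m H, are the parental types, so the F1 was r M h / R m H.
The two rarest classes, R M h and r m H, are the double crossovers. Comparing them with the parentals, only the r allele has switched, so r is the middle locus and the order is m – r – h.
m–r: (236 + 5)/1500 = 0.1607; r–h: (74 + 5)/1500 = 0.0527.
Expected DCO frequency = 0.1607 × 0.0527 ≈ 0.00847; observed = 5/1500 ≈ 0.00333.
Coefficient of coincidence = 0.00333/0.00847 ≈ 0.39.

0.39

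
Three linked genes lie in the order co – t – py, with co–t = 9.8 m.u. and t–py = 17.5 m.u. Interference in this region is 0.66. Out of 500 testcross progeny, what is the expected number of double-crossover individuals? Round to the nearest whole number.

Map distances give recombination frequencies of 0.098 and 0.175 for the two intervals.
With interference 0.66 (so coincidence = 0.34), expected double-crossover frequency = 0.098 × 0.175 × 0.34 = 0.00583.
Expected number = 0.00583 × 500 = 2.92 ≈ 3.

3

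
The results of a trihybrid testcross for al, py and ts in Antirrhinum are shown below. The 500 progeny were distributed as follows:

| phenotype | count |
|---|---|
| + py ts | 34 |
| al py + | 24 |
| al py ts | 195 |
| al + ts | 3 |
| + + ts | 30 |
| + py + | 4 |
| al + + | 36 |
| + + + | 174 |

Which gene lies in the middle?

py

The two most frequent reciprocal classes, + + + and al py ts, are the parental types, so the F1 was + + + / al py ts.
The two rarest classes, + py + and al + ts, are the double crossovers. Comparing them with the parentals, only the py allele has switched, so py is the middle locus and the order is ts – py – al.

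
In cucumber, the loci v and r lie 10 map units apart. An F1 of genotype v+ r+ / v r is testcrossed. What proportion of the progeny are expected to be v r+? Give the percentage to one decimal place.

A map distance of 10 map units corresponds to a recombination frequency of 0.100.
The F1 is v+ r+ / v r, so v r+ is a recombinant gamete class with expected frequency r/2 = 0.100/2 = 0.0500.
That is 0.0500 = 5.0% of the progeny.

5.0%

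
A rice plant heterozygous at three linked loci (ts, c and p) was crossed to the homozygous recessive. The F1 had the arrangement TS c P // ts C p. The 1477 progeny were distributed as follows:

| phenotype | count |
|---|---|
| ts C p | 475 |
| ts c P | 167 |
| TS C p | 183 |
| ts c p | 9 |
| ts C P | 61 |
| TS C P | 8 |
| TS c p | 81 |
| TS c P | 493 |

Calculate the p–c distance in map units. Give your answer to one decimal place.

10.8 map units

The two rarest classes, TS C P and ts c p, are the double crossovers. Comparing them with the parentals, only the c allele has switched, so c is the middle locus and the order is p – c – ts.
Crossovers in the p–c interval produce the single-crossover classes TS c p and ts C P (81 + 61 = 142) plus the double crossovers (17).
RF(p–c) = (142 + 17) / 1477 = 159/1477 = 0.1077 → 10.8 map units.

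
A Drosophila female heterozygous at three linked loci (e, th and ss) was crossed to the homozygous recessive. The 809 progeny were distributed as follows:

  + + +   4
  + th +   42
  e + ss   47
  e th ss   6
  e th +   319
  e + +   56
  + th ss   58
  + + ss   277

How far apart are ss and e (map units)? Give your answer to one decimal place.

The two most frequent reciprocal classes, + + ss and e th +, are the parental types, so the F1 was + + ss / e th +.
The two rarest classes, + + + and e th ss, are the double crossovers. Comparing them with the parentals, only the ss allele has switched, so ss is the middle locus and the order is th – ss – e.
Crossovers in the ss–e interval produce the single-crossover classes e + ss and + th + (47 + 42 = 89) plus the double crossovers (10).
RF(ss–e) = (89 + 10) / 809 = 99/809 = 0.1224 → 12.2 map units.

12.2 map units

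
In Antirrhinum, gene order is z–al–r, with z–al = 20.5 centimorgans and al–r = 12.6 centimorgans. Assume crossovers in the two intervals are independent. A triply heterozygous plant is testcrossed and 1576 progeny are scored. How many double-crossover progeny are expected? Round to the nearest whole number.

41

Map distances give recombination frequencies of 0.205 and 0.126 for the two intervals.
With no interference, expected double-crossover frequency = 0.205 × 0.126 = 0.02583.
Expected number = 0.02583 × 1576 = 40.71 ≈ 41.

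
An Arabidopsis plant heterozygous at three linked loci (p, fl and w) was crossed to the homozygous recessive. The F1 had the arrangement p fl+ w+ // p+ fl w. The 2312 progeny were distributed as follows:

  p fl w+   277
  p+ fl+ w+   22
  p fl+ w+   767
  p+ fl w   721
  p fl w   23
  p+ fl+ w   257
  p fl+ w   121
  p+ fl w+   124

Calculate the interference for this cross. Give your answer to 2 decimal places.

The two rarest classes, p+ fl+ w+ and p fl w, are the double crossovers. Comparing them with the parentals, only the p allele has switched, so p is the middle locus and the order is w – p – fl.
w–p: (245 + 45)/2312 = 0.1254; p–fl: (534 + 45)/2312 = 0.2504.
Expected DCO frequency = 0.1254 × 0.2504 ≈ 0.03140; observed = 45/2312 ≈ 0.01946.
Coefficient of coincidence = 0.01946/0.03140 ≈ 0.62; interference = 1 − 0.62 = 0.38.

0.38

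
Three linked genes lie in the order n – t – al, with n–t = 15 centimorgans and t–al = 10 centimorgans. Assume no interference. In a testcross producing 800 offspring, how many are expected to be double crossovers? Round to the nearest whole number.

Map distances give recombination frequencies of 0.150 and 0.100 for the two intervals.
With no interference, expected double-crossover frequency = 0.150 × 0.100 = 0.01500.
Expected number = 0.01500 × 800 = 12.00 ≈ 12.

12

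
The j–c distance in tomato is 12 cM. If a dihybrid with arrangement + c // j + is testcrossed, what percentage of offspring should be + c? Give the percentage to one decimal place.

A map distance of 12 cM corresponds to a recombination frequency of 0.120.
The F1 is + c / j +, so + c is a parental gamete class with expected frequency (1 − r)/2 = 0.880/2 = 0.4400.
That is 0.4400 = 44.0% of the progeny.

44.0%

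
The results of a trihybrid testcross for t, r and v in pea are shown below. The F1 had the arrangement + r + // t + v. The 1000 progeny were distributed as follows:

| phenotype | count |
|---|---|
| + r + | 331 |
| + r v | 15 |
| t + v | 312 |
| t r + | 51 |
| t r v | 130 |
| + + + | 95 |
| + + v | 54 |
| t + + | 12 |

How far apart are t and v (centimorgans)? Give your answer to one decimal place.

The two rarest classes, + r v and t + +, are the double crossovers. Comparing them with the parentals, only the v allele has switched, so v is the middle locus and the order is r – v – t.
Crossovers in the v–t interval produce the single-crossover classes t r + and + + v (51 + 54 = 105) plus the double crossovers (27).
RF(v–t) = (105 + 27) / 1000 = 132/1000 = 0.1320 → 13.2 centimorgans.

13.2 centimorgans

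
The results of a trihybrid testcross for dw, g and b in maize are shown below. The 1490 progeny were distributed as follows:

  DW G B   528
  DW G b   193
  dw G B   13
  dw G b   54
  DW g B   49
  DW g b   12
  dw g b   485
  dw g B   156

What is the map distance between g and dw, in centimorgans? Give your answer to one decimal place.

The two most frequent reciprocal classes, dw g b and DW G B, are the parental types, so the F1 was dw g b / DW G B.
The two rarest classes, DW g b and dw G B, are the double crossovers. Comparing them with the parentals, only the dw allele has switched, so dw is the middle locus and the order is g – dw – b.
Crossovers in the g–dw interval produce the single-crossover classes dw G b and DW g B (54 + 49 = 103) plus the double crossovers (25).
RF(g–dw) = (103 + 25) / 1490 = 128/1490 = 0.0859 → 8.6 centimorgans.

8.6 centimorgans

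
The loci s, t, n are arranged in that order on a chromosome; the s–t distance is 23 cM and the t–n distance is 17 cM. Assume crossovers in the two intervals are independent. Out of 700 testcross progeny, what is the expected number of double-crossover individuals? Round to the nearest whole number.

27

Map distances give recombination frequencies of 0.230 and 0.170 for the two intervals.
With no interference, expected double-crossover frequency = 0.230 × 0.170 = 0.03910.
Expected number = 0.03910 × 700 = 27.37 ≈ 27.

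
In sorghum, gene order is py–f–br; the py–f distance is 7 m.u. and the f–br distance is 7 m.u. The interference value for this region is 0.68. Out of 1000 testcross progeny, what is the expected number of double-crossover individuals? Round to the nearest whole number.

2

Map distances give recombination frequencies of 0.070 and 0.070 for the two intervals.
With interference 0.68 (so coincidence = 0.32), expected double-crossover frequency = 0.070 × 0.070 × 0.32 = 0.00157.
Expected number = 0.00157 × 1000 = 1.57 ≈ 2.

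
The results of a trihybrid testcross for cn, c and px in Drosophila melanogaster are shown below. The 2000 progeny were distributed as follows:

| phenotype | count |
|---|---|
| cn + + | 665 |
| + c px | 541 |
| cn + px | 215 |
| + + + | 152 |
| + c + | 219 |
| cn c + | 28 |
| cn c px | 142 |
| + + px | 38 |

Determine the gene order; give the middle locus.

c

The two most frequent reciprocal classes, + c px and cn + +, are the parental types, so the F1 was + c px / cn + +.
The two rarest classes, + + px and cn c +, are the double crossovers. Comparing them with the parentals, only the c allele has switched, so c is the middle locus and the order is cn – c – px.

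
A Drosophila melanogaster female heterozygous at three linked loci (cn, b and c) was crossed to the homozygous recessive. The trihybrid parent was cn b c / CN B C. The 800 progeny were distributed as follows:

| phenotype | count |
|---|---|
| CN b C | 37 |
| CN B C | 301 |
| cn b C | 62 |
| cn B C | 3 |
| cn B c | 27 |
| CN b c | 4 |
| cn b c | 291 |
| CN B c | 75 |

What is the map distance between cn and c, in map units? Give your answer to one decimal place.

18.0 map units

The two rarest classes, CN b c and cn B C, are the double crossovers. Comparing them with the parentals, only the cn allele has switched, so cn is the middle locus and the order is c – cn – b.
Crossovers in the c–cn interval produce the single-crossover classes cn b C and CN B c (62 + 75 = 137) plus the double crossovers (7).
RF(c–cn) = (137 + 7) / 800 = 144/800 = 0.1800 → 18.0 map units.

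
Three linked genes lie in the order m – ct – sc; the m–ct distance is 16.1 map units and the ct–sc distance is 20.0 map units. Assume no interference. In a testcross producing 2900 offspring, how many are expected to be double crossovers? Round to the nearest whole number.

Map distances give recombination frequencies of 0.161 and 0.200 for the two intervals.
With no interference, expected double-crossover frequency = 0.161 × 0.200 = 0.03220.
Expected number = 0.03220 × 2900 = 93.38 ≈ 93.

93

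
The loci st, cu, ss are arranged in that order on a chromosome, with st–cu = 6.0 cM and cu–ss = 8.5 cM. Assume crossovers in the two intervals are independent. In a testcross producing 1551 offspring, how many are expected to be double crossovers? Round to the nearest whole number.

Map distances give recombination frequencies of 0.060 and 0.085 for the two intervals.
With no interference, expected double-crossover frequency = 0.060 × 0.085 = 0.00510.
Expected number = 0.00510 × 1551 = 7.91 ≈ 8.

8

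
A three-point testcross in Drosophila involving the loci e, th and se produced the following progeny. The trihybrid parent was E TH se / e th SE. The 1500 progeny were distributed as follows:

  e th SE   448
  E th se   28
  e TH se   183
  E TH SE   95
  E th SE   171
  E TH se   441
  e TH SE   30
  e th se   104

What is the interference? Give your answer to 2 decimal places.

The two rarest classes, E th se and e TH SE, are the double crossovers. Comparing them with the parentals, only the th allele has switched, so th is the middle locus and the order is e – th – se.
e–th: (354 + 58)/1500 = 0.2747; th–se: (199 + 58)/1500 = 0.1713.
Expected DCO frequency = 0.2747 × 0.1713 ≈ 0.04706; observed = 58/1500 ≈ 0.03867.
Coefficient of coincidence = 0.03867/0.04706 ≈ 0.82; interference = 1 − 0.82 = 0.18.

0.18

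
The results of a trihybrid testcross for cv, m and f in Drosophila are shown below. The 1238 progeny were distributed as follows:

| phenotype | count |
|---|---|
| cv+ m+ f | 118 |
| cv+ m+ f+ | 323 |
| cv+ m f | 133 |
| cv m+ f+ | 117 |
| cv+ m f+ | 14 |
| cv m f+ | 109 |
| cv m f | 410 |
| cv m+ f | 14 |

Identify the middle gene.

The two most frequent reciprocal classes, cv m f and cv+ m+ f+, are the parental types, so the F1 was cv m f / cv+ m+ f+.
The two rarest classes, cv m+ f and cv+ m f+, are the double crossovers. Comparing them with the parentals, only the m allele has switched, so m is the middle locus and the order is cv – m – f.

m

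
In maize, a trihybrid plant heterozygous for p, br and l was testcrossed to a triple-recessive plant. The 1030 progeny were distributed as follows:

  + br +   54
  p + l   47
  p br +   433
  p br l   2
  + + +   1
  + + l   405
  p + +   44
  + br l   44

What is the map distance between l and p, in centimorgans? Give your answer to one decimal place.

10.1 centimorgans

The two most frequent reciprocal classes, p br + and + + l, are the parental types, so the F1 was p br + / + + l.
The two rarest classes, p br l and + + +, are the double crossovers. Comparing them with the parentals, only the l allele has switched, so l is the middle locus and the order is br – l – p.
Crossovers in the l–p interval produce the single-crossover classes + br + and p + l (54 + 47 = 101) plus the double crossovers (3).
RF(l–p) = (101 + 3) / 1030 = 104/1030 = 0.1010 → 10.1 centimorgans.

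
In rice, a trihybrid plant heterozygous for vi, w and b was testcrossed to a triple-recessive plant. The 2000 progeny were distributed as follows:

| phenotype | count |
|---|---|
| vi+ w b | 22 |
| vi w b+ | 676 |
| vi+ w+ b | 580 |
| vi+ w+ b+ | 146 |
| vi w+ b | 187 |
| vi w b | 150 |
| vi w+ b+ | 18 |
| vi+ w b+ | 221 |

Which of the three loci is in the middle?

The two most frequent reciprocal classes, vi w b+ and vi+ w+ b, are the parental types, so the F1 was vi w b+ / vi+ w+ b.
The two rarest classes, vi w+ b+ and vi+ w b, are the double crossovers. Comparing them with the parentals, only the w allele has switched, so w is the middle locus and the order is vi – w – b.

w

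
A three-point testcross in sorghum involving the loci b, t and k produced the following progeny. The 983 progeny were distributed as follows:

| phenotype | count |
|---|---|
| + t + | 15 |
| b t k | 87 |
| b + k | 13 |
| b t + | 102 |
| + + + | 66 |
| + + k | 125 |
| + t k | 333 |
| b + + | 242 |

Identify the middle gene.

The two most frequent reciprocal classes, b + + and + t k, are the parental types, so the F1 was b + + / + t k.
The two rarest classes, b + k and + t +, are the double crossovers. Comparing them with the parentals, only the k allele has switched, so k is the middle locus and the order is b – k – t.

k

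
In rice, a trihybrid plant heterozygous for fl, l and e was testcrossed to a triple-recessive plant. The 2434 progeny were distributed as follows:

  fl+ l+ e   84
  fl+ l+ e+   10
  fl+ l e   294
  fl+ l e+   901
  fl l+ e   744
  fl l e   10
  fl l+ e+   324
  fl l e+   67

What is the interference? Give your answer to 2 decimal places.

The two most frequent reciprocal classes, fl+ l e+ and fl l+ e, are the parental types, so the F1 was fl+ l e+ / fl l+ e.
The two rarest classes, fl+ l+ e+ and fl l e, are the double crossovers. Comparing them with the parentals, only the l allele has switched, so l is the middle locus and the order is fl – l – e.
fl–l: (151 + 20)/2434 = 0.0703; l–e: (618 + 20)/2434 = 0.2621.
Expected DCO frequency = 0.0703 × 0.2621 ≈ 0.01843; observed = 20/2434 ≈ 0.00822.
Coefficient of coincidence = 0.00822/0.01843 ≈ 0.45; interference = 1 − 0.45 = 0.55.

0.55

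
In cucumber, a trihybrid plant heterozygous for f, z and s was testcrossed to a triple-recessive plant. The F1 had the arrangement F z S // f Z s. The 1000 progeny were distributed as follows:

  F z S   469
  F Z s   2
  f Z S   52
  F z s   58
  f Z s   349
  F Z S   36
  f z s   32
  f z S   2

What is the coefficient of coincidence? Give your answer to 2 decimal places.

0.49

The two rarest classes, f z S and F Z s, are the double crossovers. Comparing them with the parentals, only the f allele has switched, so f is the middle locus and the order is s – f – z.
s–f: (110 + 4)/1000 = 0.1140; f–z: (68 + 4)/1000 = 0.0720.
Expected DCO frequency = 0.1140 × 0.0720 ≈ 0.00821; observed = 4/1000 ≈ 0.00400.
Coefficient of coincidence = 0.00400/0.00821 ≈ 0.49.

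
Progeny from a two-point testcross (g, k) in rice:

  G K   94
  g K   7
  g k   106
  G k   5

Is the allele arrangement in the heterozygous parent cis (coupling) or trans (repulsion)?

The two most frequent classes are G K (94) and g k (106); these are the parental (non-recombinant) types.
So the F1 carried G K on one chromosome and g k on the other — the recessive alleles are on the same chromosome (cis / coupling).

cis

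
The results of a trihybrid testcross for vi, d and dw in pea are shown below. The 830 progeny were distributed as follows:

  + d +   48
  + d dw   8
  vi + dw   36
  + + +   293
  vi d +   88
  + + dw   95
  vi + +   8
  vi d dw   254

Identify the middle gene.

The two most frequent reciprocal classes, + + + and vi d dw, are the parental types, so the F1 was + + + / vi d dw.
The two rarest classes, vi + + and + d dw, are the double crossovers. Comparing them with the parentals, only the vi allele has switched, so vi is the middle locus and the order is d – vi – dw.

vi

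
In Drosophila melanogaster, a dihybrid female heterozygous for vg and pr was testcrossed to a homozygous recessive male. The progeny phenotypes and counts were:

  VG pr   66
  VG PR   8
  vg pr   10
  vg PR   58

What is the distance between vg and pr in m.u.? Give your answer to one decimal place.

12.7 m.u.

The two most frequent classes, VG pr (66) and vg PR (58), are the parental types, so the F1 was VG pr / vg PR.
The recombinant classes are VG PR and vg pr: 8 + 10 = 18.
Recombination frequency = 18/142 = 0.1268 ≈ 12.7%, i.e. 12.7 m.u.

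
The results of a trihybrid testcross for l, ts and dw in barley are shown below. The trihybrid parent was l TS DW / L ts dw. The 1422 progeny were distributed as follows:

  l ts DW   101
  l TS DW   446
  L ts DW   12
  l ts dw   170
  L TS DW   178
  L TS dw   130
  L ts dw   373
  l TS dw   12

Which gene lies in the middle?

The two rarest classes, l TS dw and L ts DW, are the double crossovers. Comparing them with the parentals, only the dw allele has switched, so dw is the middle locus and the order is ts – dw – l.

dw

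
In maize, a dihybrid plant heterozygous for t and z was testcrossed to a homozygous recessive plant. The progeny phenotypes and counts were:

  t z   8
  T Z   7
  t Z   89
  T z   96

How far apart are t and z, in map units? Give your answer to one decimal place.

7.5 map units

The two most frequent classes, T z (96) and t Z (89), are the parental types, so the F1 was T z / t Z.
The recombinant classes are T Z and t z: 7 + 8 = 15.
Recombination frequency = 15/200 = 0.0750 ≈ 7.5%, i.e. 7.5 map units.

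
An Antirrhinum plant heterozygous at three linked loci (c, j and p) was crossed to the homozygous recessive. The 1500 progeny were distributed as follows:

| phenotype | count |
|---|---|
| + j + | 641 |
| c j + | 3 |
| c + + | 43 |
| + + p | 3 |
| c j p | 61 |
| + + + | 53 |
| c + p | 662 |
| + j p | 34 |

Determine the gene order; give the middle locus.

c

The two most frequent reciprocal classes, c + p and + j +, are the parental types, so the F1 was c + p / + j +.
The two rarest classes, + + p and c j +, are the double crossovers. Comparing them with the parentals, only the c allele has switched, so c is the middle locus and the order is p – c – j.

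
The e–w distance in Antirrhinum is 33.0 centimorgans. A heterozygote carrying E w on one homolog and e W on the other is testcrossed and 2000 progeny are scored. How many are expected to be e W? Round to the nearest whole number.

A map distance of 33.0 centimorgans corresponds to a recombination frequency of 0.330.
The F1 is E w / e W, so e W is a parental gamete class with expected frequency (1 − r)/2 = 0.670/2 = 0.3350.
Expected number = 0.3350 × 2000 = 670.00 ≈ 670.

670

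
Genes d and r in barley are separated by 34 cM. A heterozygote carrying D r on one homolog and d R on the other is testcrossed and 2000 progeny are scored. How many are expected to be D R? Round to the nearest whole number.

340

A map distance of 34 cM corresponds to a recombination frequency of 0.340.
The F1 is D r / d R, so D R is a recombinant gamete class with expected frequency r/2 = 0.340/2 = 0.1700.
Expected number = 0.1700 × 2000 = 340.00 ≈ 340.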